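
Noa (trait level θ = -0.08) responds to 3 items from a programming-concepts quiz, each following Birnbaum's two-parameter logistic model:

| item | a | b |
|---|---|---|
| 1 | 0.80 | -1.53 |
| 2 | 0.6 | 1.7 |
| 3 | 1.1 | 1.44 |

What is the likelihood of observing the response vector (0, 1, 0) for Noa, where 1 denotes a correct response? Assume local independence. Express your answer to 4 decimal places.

0.0514

P(θ) = 1 / (1 + exp(−a(θ − b)))
P_1 = 1/(1+e^{-1.1600}) = 0.7613
P_2 = 1/(1+e^{1.0680}) = 0.2558
P_3 = 1/(1+e^{1.6720}) = 0.1582
L = (1−P_1) × P_2 × (1−P_3) = 0.2387 × 0.2558 × 0.8418 = 0.05139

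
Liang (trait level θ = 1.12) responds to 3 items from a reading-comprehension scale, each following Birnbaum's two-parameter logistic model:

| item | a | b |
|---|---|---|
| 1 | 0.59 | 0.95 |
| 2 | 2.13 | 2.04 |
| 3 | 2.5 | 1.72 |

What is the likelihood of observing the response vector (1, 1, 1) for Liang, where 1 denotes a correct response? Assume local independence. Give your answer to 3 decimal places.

0.012

P(θ) = 1 / (1 + exp(−a(θ − b)))
P_1 = 1/(1+e^{-0.1003}) = 0.5251
P_2 = 1/(1+e^{1.9596}) = 0.1235
P_3 = 1/(1+e^{1.5000}) = 0.1824
L = P_1 × P_2 × P_3 = 0.5251 × 0.1235 × 0.1824 = 0.01183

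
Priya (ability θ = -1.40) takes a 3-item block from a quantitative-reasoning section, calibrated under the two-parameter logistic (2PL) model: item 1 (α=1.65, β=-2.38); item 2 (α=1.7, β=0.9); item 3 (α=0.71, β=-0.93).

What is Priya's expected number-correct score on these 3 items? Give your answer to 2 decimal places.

P(θ) = 1 / (1 + exp(−α(θ − β)))
P_1 = 1/(1+e^{-1.6170}) = 0.8344
P_2 = 1/(1+e^{3.9100}) = 0.0196
P_3 = 1/(1+e^{0.3337}) = 0.4173
E[score] = 0.8344 + 0.0196 + 0.4173 = 1.2714

1.27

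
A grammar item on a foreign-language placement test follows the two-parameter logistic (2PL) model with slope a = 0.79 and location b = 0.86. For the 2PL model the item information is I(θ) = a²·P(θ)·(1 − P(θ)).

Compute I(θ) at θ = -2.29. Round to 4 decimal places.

0.0442

P = 1/(1+e^{2.4885}) = 0.0767
P(1−P) = 0.0767 × 0.9233 = 0.0708
I = a² × P(1−P) = 0.79² × 0.0708 = 0.04418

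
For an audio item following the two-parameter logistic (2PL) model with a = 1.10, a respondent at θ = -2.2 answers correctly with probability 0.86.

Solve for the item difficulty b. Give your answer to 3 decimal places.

-3.850

P(θ) = 1 / (1 + exp(−a(θ − b)))
logit(0.86) = ln(0.86/0.14) = 1.8153
b = θ − logit/(a) = -2.2 − 1.8153/1.1000 = -3.8503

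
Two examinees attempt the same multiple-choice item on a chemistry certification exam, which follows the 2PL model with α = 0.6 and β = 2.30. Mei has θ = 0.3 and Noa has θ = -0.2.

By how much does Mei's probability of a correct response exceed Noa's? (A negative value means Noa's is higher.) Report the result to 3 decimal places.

P(θ) = 1 / (1 + exp(−α(θ − β)))
P(Mei) = 0.2315  [exponent -1.2000]
P(Noa) = 0.1824  [exponent -1.5000]
Difference = 0.2315 − 0.1824 = 0.0490

0.049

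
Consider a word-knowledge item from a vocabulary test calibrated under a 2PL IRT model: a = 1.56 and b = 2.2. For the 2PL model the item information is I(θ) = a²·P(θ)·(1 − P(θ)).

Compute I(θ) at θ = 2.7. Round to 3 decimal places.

0.524

P = 1/(1+e^{-0.7800}) = 0.6857
P(1−P) = 0.6857 × 0.3143 = 0.2155
I = a² × P(1−P) = 1.56² × 0.2155 = 0.52450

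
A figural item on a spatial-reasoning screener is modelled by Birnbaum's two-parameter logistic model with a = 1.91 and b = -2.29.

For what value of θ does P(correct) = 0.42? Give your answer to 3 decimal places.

P(θ) = 1 / (1 + exp(−a(θ − b)))
logit = ln(0.4200/0.5800) = -0.3228
θ = b + logit/(a) = -2.29 + (-0.3228)/1.9100 = -2.4590

-2.459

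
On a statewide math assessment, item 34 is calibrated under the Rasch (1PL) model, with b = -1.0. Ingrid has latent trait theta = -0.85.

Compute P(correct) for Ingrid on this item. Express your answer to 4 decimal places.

P(theta) = 1 / (1 + exp(−(theta − b)))
Exponent: (-0.85 − (-1.0)) = 0.1500
1/(1 + e^{-0.1500}) = 0.5374
P = 0.5374

0.5374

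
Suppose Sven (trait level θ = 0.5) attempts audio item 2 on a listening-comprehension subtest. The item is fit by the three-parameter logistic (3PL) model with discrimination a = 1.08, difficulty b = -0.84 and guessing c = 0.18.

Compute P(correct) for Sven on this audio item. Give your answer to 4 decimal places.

0.8438

P(θ) = c + (1 − c) · 1 / (1 + exp(−a(θ − b)))
Exponent: 1.08 × (0.5 − (-0.84)) = 1.4472
1/(1 + e^{-1.4472}) = 0.8096
P = 0.18 + 0.82 × 0.8096 = 0.8438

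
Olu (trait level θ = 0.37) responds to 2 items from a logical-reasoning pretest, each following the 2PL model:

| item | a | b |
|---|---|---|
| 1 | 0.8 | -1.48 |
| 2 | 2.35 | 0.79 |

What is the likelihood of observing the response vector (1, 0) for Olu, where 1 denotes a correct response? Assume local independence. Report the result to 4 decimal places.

0.5934

P(θ) = 1 / (1 + exp(−a(θ − b)))
P_1 = 1/(1+e^{-1.4800}) = 0.8146
P_2 = 1/(1+e^{0.9870}) = 0.2715
L = P_1 × (1−P_2) = 0.8146 × 0.7285 = 0.59341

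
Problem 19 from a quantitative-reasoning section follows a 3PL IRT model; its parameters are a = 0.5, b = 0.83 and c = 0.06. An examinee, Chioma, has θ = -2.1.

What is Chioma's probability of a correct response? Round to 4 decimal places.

0.2364

P(θ) = c + (1 − c) · 1 / (1 + exp(−a(θ − b)))
Exponent: 0.5 × (-2.1 − 0.83) = -1.4650
1/(1 + e^{1.4650}) = 0.1877
P = 0.06 + 0.94 × 0.1877 = 0.2364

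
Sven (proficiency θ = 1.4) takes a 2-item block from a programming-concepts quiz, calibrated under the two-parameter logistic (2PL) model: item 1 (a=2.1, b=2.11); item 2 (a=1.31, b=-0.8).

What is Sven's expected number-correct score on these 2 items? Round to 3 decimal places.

P(θ) = 1 / (1 + exp(−a(θ − b)))
P_1 = 1/(1+e^{1.4910}) = 0.1838
P_2 = 1/(1+e^{-2.8820}) = 0.9469
E[score] = 0.1838 + 0.9469 = 1.1307

1.131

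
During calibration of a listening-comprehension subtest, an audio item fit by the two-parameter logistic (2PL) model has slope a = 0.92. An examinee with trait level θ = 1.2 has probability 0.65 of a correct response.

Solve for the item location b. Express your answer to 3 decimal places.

0.527

P(θ) = 1 / (1 + exp(−a(θ − b)))
logit(0.65) = ln(0.65/0.35) = 0.6190
b = θ − logit/(a) = 1.2 − 0.6190/0.9200 = 0.5271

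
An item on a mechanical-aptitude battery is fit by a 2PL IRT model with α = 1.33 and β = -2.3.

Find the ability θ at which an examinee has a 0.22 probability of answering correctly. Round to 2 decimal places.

P(θ) = 1 / (1 + exp(−α(θ − β)))
logit = ln(0.2200/0.7800) = -1.2657
θ = β + logit/(α) = -2.3 + (-1.2657)/1.3300 = -3.2516

-3.25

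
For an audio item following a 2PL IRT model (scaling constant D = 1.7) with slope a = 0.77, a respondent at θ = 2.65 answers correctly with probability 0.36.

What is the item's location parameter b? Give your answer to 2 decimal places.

3.09

P(θ) = 1 / (1 + exp(−D·a(θ − b)))
logit(0.36) = ln(0.36/0.64) = -0.5754
b = θ − logit/(1.7·a) = 2.65 − (-0.5754)/1.3090 = 3.0895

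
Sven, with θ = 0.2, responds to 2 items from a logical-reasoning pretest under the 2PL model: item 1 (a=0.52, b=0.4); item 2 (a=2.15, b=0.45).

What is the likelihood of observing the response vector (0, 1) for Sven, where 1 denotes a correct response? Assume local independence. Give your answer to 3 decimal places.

0.194

P(θ) = 1 / (1 + exp(−a(θ − b)))
P_1 = 1/(1+e^{0.1040}) = 0.4740
P_2 = 1/(1+e^{0.5375}) = 0.3688
L = (1−P_1) × P_2 = 0.5260 × 0.3688 = 0.19396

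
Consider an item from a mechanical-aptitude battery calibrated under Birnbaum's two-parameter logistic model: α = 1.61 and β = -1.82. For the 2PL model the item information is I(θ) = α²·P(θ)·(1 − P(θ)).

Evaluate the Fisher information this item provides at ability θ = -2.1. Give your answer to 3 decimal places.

0.616

P = 1/(1+e^{0.4508}) = 0.3892
P(1−P) = 0.3892 × 0.6108 = 0.2377
I = α² × P(1−P) = 1.61² × 0.2377 = 0.61619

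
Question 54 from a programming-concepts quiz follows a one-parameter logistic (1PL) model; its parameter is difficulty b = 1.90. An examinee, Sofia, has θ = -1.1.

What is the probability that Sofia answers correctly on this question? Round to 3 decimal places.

P(θ) = 1 / (1 + exp(−(θ − b)))
Exponent: (-1.1 − 1.90) = -3.0000
1/(1 + e^{3.0000}) = 0.0474
P = 0.0474

0.047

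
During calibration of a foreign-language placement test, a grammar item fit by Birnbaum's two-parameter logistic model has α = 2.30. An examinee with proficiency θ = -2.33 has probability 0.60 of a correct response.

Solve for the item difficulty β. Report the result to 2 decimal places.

-2.51

P(θ) = 1 / (1 + exp(−α(θ − β)))
logit(0.60) = ln(0.60/0.40) = 0.4055
β = θ − logit/(α) = -2.33 − 0.4055/2.3000 = -2.5063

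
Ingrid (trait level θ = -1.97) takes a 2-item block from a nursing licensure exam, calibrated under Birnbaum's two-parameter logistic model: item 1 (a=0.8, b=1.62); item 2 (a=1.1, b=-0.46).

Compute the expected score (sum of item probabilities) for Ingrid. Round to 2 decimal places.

P(θ) = 1 / (1 + exp(−a(θ − b)))
P_1 = 1/(1+e^{2.8720}) = 0.0536
P_2 = 1/(1+e^{1.6610}) = 0.1596
E[score] = 0.0536 + 0.1596 = 0.2132

0.21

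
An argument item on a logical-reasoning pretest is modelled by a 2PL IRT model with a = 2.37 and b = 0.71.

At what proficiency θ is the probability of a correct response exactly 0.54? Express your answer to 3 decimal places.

P(θ) = 1 / (1 + exp(−a(θ − b)))
logit = ln(0.5400/0.4600) = 0.1603
θ = b + logit/(a) = 0.71 + 0.1603/2.3700 = 0.7777

0.778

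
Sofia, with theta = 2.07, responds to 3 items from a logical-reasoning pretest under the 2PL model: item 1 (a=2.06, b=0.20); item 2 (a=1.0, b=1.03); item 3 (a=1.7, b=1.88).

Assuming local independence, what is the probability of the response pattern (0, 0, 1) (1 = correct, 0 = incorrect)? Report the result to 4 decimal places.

0.0031

P(theta) = 1 / (1 + exp(−a(theta − b)))
P_1 = 1/(1+e^{-3.8522}) = 0.9792
P_2 = 1/(1+e^{-1.0400}) = 0.7389
P_3 = 1/(1+e^{-0.3230}) = 0.5801
L = (1−P_1) × (1−P_2) × P_3 = 0.0208 × 0.2611 × 0.5801 = 0.00315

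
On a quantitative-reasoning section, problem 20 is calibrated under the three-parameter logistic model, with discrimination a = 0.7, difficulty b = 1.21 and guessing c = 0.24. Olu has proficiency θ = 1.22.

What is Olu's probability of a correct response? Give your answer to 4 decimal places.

P(θ) = c + (1 − c) · 1 / (1 + exp(−a(θ − b)))
Exponent: 0.7 × (1.22 − 1.21) = 0.0070
1/(1 + e^{-0.0070}) = 0.5017
P = 0.24 + 0.76 × 0.5017 = 0.6213

0.6213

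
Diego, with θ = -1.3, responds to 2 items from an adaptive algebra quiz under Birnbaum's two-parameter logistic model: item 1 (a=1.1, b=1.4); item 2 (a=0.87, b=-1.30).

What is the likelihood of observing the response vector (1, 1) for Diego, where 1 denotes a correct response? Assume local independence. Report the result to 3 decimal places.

P(θ) = 1 / (1 + exp(−a(θ − b)))
P_1 = 1/(1+e^{2.9700}) = 0.0488
P_2 = 1/(1+e^{0.0000}) = 0.5000
L = P_1 × P_2 = 0.0488 × 0.5000 = 0.02440

0.024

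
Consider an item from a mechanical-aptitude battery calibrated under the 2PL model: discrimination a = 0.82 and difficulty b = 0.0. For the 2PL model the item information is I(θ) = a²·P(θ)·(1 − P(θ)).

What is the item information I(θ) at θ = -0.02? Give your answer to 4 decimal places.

P = 1/(1+e^{0.0164}) = 0.4959
P(1−P) = 0.4959 × 0.5041 = 0.2500
I = a² × P(1−P) = 0.82² × 0.2500 = 0.16809

0.1681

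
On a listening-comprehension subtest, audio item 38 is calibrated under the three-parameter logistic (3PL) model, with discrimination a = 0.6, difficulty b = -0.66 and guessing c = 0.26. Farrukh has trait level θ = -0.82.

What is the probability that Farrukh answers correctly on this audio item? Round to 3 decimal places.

0.612

P(θ) = c + (1 − c) · 1 / (1 + exp(−a(θ − b)))
Exponent: 0.6 × (-0.82 − (-0.66)) = -0.0960
1/(1 + e^{0.0960}) = 0.4760
P = 0.26 + 0.74 × 0.4760 = 0.6123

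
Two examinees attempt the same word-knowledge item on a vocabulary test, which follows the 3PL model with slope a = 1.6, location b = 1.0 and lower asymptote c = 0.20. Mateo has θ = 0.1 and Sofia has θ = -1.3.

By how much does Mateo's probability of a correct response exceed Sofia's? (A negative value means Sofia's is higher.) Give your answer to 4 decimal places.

0.1336

P(θ) = c + (1 − c) · 1 / (1 + exp(−a(θ − b)))
P(Mateo) = 0.3532  [exponent -1.4400]
P(Sofia) = 0.2197  [exponent -3.6800]
Difference = 0.3532 − 0.2197 = 0.1336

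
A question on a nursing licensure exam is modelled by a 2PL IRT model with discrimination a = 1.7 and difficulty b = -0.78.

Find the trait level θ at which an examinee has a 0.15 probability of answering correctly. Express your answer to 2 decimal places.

P(θ) = 1 / (1 + exp(−a(θ − b)))
logit = ln(0.1500/0.8500) = -1.7346
θ = b + logit/(a) = -0.78 + (-1.7346)/1.7000 = -1.8004

-1.80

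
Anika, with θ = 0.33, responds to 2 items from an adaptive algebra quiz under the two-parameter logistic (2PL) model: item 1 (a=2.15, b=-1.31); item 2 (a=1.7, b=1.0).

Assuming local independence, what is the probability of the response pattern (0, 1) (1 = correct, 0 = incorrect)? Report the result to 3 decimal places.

0.007

P(θ) = 1 / (1 + exp(−a(θ − b)))
P_1 = 1/(1+e^{-3.5260}) = 0.9714
P_2 = 1/(1+e^{1.1390}) = 0.2425
L = (1−P_1) × P_2 = 0.0286 × 0.2425 = 0.00693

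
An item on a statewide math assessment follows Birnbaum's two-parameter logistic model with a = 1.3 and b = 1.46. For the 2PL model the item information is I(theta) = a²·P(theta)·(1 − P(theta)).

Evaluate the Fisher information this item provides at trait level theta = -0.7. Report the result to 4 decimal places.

0.0907

P = 1/(1+e^{2.8080}) = 0.0569
P(1−P) = 0.0569 × 0.9431 = 0.0537
I = a² × P(1−P) = 1.3² × 0.0537 = 0.09068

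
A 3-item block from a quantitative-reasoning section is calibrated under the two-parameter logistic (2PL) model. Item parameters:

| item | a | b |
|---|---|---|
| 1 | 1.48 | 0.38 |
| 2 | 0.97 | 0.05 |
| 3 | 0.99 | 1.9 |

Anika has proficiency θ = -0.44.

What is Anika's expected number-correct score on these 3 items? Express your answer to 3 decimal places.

P(θ) = 1 / (1 + exp(−a(θ − b)))
P_1 = 1/(1+e^{1.2136}) = 0.2291
P_2 = 1/(1+e^{0.4753}) = 0.3834
P_3 = 1/(1+e^{2.3166}) = 0.0898
E[score] = 0.2291 + 0.3834 + 0.0898 = 0.7022

0.702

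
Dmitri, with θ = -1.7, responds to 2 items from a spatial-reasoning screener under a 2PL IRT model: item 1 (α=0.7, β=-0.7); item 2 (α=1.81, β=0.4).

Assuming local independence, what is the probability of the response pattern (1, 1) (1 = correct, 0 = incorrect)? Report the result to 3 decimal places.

P(θ) = 1 / (1 + exp(−α(θ − β)))
P_1 = 1/(1+e^{0.7000}) = 0.3318
P_2 = 1/(1+e^{3.8010}) = 0.0219
L = P_1 × P_2 = 0.3318 × 0.0219 = 0.00725

0.007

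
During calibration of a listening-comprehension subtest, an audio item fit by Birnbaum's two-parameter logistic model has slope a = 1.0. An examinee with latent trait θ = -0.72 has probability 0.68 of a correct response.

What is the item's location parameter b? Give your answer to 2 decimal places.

-1.47

P(θ) = 1 / (1 + exp(−a(θ − b)))
logit(0.68) = ln(0.68/0.32) = 0.7538
b = θ − logit/(a) = -0.72 − 0.7538/1.0000 = -1.4738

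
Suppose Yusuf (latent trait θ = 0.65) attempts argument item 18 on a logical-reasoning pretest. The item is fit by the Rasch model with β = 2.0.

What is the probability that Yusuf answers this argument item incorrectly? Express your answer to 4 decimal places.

P(θ) = 1 / (1 + exp(−(θ − β)))
Exponent: (0.65 − 2.0) = -1.3500
1/(1 + e^{1.3500}) = 0.2059
P = 0.2059
P(incorrect) = 1 − 0.2059 = 0.7941

0.7941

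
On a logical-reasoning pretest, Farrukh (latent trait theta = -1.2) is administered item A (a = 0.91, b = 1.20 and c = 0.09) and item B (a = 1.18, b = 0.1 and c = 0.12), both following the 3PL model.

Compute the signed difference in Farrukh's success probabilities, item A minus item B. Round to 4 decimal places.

P(theta) = c + (1 − c) · 1 / (1 + exp(−a(theta − b)))
P_A = 0.1821
P_B = 0.2761
P_A − P_B = -0.0940

-0.0940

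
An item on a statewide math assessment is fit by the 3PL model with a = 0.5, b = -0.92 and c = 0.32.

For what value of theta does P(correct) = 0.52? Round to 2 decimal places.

-2.67

P(theta) = c + (1 − c) · 1 / (1 + exp(−a(theta − b)))
Remove guessing floor: (0.52 − 0.32)/(1 − 0.32) = 0.2941
logit = ln(0.2941/0.7059) = -0.8755
theta = b + logit/(a) = -0.92 + (-0.8755)/0.5000 = -2.6709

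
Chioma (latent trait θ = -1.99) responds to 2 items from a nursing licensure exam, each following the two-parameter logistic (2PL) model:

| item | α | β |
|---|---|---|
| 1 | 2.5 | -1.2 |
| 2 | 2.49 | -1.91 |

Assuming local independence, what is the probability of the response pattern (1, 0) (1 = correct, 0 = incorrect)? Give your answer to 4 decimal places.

P(θ) = 1 / (1 + exp(−α(θ − β)))
P_1 = 1/(1+e^{1.9750}) = 0.1219
P_2 = 1/(1+e^{0.1992}) = 0.4504
L = P_1 × (1−P_2) = 0.1219 × 0.5496 = 0.06697

0.0670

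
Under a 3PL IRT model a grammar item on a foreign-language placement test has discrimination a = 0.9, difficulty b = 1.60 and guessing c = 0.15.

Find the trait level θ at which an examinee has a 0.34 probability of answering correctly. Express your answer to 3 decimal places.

0.216

P(θ) = c + (1 − c) · 1 / (1 + exp(−a(θ − b)))
Remove guessing floor: (0.34 − 0.15)/(1 − 0.15) = 0.2235
logit = ln(0.2235/0.7765) = -1.2452
θ = b + logit/(a) = 1.60 + (-1.2452)/0.9000 = 0.2164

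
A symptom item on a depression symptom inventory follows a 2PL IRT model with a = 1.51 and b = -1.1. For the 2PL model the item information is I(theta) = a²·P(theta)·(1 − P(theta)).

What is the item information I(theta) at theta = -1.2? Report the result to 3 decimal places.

0.567

P = 1/(1+e^{0.1510}) = 0.4623
P(1−P) = 0.4623 × 0.5377 = 0.2486
I = a² × P(1−P) = 1.51² × 0.2486 = 0.56679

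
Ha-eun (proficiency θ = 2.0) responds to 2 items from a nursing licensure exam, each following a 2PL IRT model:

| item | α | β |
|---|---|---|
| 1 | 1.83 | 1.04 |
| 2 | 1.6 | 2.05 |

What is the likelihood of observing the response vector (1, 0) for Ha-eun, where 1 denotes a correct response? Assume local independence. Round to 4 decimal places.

0.4435

P(θ) = 1 / (1 + exp(−α(θ − β)))
P_1 = 1/(1+e^{-1.7568}) = 0.8528
P_2 = 1/(1+e^{0.0800}) = 0.4800
L = P_1 × (1−P_2) = 0.8528 × 0.5200 = 0.44345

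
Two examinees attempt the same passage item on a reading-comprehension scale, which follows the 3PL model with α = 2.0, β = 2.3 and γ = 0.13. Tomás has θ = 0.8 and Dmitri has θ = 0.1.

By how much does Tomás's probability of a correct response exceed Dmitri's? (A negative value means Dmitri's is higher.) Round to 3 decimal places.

0.031

P(θ) = γ + (1 − γ) · 1 / (1 + exp(−α(θ − β)))
P(Tomás) = 0.1713  [exponent -3.0000]
P(Dmitri) = 0.1406  [exponent -4.4000]
Difference = 0.1713 − 0.1406 = 0.0307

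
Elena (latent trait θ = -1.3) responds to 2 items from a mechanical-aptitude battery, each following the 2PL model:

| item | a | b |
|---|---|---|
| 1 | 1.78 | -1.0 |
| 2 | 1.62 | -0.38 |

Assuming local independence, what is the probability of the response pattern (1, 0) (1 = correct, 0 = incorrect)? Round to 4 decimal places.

P(θ) = 1 / (1 + exp(−a(θ − b)))
P_1 = 1/(1+e^{0.5340}) = 0.3696
P_2 = 1/(1+e^{1.4904}) = 0.1839
L = P_1 × (1−P_2) = 0.3696 × 0.8161 = 0.30163

0.3016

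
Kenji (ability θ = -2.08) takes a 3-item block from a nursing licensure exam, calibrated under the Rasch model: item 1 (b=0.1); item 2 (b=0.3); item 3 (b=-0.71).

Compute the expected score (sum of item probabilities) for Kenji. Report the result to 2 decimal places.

P(θ) = 1 / (1 + exp(−(θ − b)))
P_1 = 1/(1+e^{2.1800}) = 0.1016
P_2 = 1/(1+e^{2.3800}) = 0.0847
P_3 = 1/(1+e^{1.3700}) = 0.2026
E[score] = 0.1016 + 0.0847 + 0.2026 = 0.3889

0.39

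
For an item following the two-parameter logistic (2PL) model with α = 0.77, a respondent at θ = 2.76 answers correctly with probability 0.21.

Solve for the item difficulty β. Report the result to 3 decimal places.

P(θ) = 1 / (1 + exp(−α(θ − β)))
logit(0.21) = ln(0.21/0.79) = -1.3249
β = θ − logit/(α) = 2.76 − (-1.3249)/0.7700 = 4.4807

4.481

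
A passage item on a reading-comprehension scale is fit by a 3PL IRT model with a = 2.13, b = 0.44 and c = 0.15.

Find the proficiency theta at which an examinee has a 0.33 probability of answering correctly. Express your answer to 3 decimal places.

P(theta) = c + (1 − c) · 1 / (1 + exp(−a(theta − b)))
Remove guessing floor: (0.33 − 0.15)/(1 − 0.15) = 0.2118
logit = ln(0.2118/0.7882) = -1.3143
theta = b + logit/(a) = 0.44 + (-1.3143)/2.1300 = -0.1771

-0.177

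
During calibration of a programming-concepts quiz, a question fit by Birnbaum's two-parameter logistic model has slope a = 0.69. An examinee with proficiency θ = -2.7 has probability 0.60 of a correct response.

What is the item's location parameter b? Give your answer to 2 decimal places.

P(θ) = 1 / (1 + exp(−a(θ − b)))
logit(0.60) = ln(0.60/0.40) = 0.4055
b = θ − logit/(a) = -2.7 − 0.4055/0.6900 = -3.2876

-3.29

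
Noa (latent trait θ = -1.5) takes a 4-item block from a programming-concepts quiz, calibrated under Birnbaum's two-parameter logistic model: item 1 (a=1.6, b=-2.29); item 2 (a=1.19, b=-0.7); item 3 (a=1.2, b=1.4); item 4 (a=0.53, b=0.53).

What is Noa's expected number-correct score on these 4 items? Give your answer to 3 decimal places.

P(θ) = 1 / (1 + exp(−a(θ − b)))
P_1 = 1/(1+e^{-1.2640}) = 0.7797
P_2 = 1/(1+e^{0.9520}) = 0.2785
P_3 = 1/(1+e^{3.4800}) = 0.0299
P_4 = 1/(1+e^{1.0759}) = 0.2543
E[score] = 0.7797 + 0.2785 + 0.0299 + 0.2543 = 1.3424

1.342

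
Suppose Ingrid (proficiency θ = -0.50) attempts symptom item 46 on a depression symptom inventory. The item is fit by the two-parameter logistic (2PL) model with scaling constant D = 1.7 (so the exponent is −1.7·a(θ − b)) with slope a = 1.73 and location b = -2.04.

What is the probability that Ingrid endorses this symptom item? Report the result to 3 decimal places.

P(θ) = 1 / (1 + exp(−D·a(θ − b)))
Exponent: 1.7 × 1.73 × (-0.50 − (-2.04)) = 4.5291
1/(1 + e^{-4.5291}) = 0.9893
P = 0.9893

0.989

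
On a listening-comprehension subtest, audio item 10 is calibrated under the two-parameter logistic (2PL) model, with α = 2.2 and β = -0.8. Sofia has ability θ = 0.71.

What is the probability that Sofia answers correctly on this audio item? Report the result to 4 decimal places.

P(θ) = 1 / (1 + exp(−α(θ − β)))
Exponent: 2.2 × (0.71 − (-0.8)) = 3.3220
1/(1 + e^{-3.3220}) = 0.9652

0.9652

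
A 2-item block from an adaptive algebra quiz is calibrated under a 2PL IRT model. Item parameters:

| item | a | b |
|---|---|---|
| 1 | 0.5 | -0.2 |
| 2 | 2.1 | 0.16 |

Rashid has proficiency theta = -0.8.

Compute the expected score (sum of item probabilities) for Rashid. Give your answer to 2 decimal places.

0.54

P(theta) = 1 / (1 + exp(−a(theta − b)))
P_1 = 1/(1+e^{0.3000}) = 0.4256
P_2 = 1/(1+e^{2.0160}) = 0.1175
E[score] = 0.4256 + 0.1175 = 0.5431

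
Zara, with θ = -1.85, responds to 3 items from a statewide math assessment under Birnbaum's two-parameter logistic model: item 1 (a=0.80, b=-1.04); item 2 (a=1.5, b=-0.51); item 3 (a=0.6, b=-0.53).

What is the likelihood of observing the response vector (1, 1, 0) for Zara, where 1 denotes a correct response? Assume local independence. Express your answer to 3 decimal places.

P(θ) = 1 / (1 + exp(−a(θ − b)))
P_1 = 1/(1+e^{0.6480}) = 0.3434
P_2 = 1/(1+e^{2.0100}) = 0.1182
P_3 = 1/(1+e^{0.7920}) = 0.3117
L = P_1 × P_2 × (1−P_3) = 0.3434 × 0.1182 × 0.6883 = 0.02793

0.028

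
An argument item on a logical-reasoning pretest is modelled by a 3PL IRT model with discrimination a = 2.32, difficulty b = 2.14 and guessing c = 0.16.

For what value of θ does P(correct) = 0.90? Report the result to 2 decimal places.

3.00

P(θ) = c + (1 − c) · 1 / (1 + exp(−a(θ − b)))
Remove guessing floor: (0.90 − 0.16)/(1 − 0.16) = 0.8810
logit = ln(0.8810/0.1190) = 2.0015
θ = b + logit/(a) = 2.14 + 2.0015/2.3200 = 3.0027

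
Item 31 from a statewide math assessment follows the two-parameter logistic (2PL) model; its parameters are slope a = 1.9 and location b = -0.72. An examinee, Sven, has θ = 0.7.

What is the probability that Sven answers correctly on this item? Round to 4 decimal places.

P(θ) = 1 / (1 + exp(−a(θ − b)))
Exponent: 1.9 × (0.7 − (-0.72)) = 2.6980
1/(1 + e^{-2.6980}) = 0.9369

0.9369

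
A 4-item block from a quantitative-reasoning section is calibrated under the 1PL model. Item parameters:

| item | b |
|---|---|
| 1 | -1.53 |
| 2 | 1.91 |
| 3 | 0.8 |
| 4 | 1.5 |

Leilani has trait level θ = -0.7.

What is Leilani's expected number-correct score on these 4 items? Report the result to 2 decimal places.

1.05

P(θ) = 1 / (1 + exp(−(θ − b)))
P_1 = 1/(1+e^{-0.8300}) = 0.6964
P_2 = 1/(1+e^{2.6100}) = 0.0685
P_3 = 1/(1+e^{1.5000}) = 0.1824
P_4 = 1/(1+e^{2.2000}) = 0.0998
E[score] = 0.6964 + 0.0685 + 0.1824 + 0.0998 = 1.0470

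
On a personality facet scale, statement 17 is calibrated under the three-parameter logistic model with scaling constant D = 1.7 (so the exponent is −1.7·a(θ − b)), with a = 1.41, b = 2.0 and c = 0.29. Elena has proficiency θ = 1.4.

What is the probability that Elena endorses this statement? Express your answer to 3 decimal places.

0.426

P(θ) = c + (1 − c) · 1 / (1 + exp(−D·a(θ − b)))
Exponent: 1.7 × 1.41 × (1.4 − 2.0) = -1.4382
1/(1 + e^{1.4382}) = 0.1918
P = 0.29 + 0.71 × 0.1918 = 0.4262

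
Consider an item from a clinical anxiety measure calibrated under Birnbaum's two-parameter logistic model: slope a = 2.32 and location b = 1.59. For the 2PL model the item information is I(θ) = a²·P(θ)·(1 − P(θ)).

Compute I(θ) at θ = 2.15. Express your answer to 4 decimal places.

0.9063

P = 1/(1+e^{-1.2992}) = 0.7857
P(1−P) = 0.7857 × 0.2143 = 0.1684
I = a² × P(1−P) = 2.32² × 0.1684 = 0.90626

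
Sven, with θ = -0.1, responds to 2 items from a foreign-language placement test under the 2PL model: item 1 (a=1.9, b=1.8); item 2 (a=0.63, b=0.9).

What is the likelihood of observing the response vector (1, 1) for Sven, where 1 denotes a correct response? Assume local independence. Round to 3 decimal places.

P(θ) = 1 / (1 + exp(−a(θ − b)))
P_1 = 1/(1+e^{3.6100}) = 0.0263
P_2 = 1/(1+e^{0.6300}) = 0.3475
L = P_1 × P_2 = 0.0263 × 0.3475 = 0.00915

0.009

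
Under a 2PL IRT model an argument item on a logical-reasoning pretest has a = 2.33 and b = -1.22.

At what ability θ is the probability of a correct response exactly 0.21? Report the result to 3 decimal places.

P(θ) = 1 / (1 + exp(−a(θ − b)))
logit = ln(0.2100/0.7900) = -1.3249
θ = b + logit/(a) = -1.22 + (-1.3249)/2.3300 = -1.7886

-1.789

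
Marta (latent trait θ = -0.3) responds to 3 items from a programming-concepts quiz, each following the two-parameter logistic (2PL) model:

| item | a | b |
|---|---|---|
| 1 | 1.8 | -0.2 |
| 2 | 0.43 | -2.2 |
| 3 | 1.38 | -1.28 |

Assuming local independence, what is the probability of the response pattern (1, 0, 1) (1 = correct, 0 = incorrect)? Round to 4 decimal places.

0.1108

P(θ) = 1 / (1 + exp(−a(θ − b)))
P_1 = 1/(1+e^{0.1800}) = 0.4551
P_2 = 1/(1+e^{-0.8170}) = 0.6936
P_3 = 1/(1+e^{-1.3524}) = 0.7945
L = P_1 × (1−P_2) × P_3 = 0.4551 × 0.3064 × 0.7945 = 0.11080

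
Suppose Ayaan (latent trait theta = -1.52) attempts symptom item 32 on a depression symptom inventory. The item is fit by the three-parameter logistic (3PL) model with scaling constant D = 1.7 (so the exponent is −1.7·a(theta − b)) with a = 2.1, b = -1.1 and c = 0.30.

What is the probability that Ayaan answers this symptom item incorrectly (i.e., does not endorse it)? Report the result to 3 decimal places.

P(theta) = c + (1 − c) · 1 / (1 + exp(−D·a(theta − b)))
Exponent: 1.7 × 2.1 × (-1.52 − (-1.1)) = -1.4994
1/(1 + e^{1.4994}) = 0.1825
P = 0.30 + 0.70 × 0.1825 = 0.4278
P(incorrect) = 1 − 0.4278 = 0.5722

0.572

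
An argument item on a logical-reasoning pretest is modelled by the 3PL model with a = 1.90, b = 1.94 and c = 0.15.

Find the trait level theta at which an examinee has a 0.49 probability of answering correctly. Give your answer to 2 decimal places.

1.73

P(theta) = c + (1 − c) · 1 / (1 + exp(−a(theta − b)))
Remove guessing floor: (0.49 − 0.15)/(1 − 0.15) = 0.4000
logit = ln(0.4000/0.6000) = -0.4055
theta = b + logit/(a) = 1.94 + (-0.4055)/1.9000 = 1.7266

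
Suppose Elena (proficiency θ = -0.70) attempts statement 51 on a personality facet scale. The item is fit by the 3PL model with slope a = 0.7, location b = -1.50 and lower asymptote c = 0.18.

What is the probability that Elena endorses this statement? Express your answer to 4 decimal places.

0.7019

P(θ) = c + (1 − c) · 1 / (1 + exp(−a(θ − b)))
Exponent: 0.7 × (-0.70 − (-1.50)) = 0.5600
1/(1 + e^{-0.5600}) = 0.6365
P = 0.18 + 0.82 × 0.6365 = 0.7019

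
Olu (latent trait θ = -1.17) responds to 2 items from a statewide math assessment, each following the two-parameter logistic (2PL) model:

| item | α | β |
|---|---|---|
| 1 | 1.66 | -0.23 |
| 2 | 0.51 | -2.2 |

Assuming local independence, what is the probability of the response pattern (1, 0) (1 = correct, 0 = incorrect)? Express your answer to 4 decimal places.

0.0645

P(θ) = 1 / (1 + exp(−α(θ − β)))
P_1 = 1/(1+e^{1.5604}) = 0.1736
P_2 = 1/(1+e^{-0.5253}) = 0.6284
L = P_1 × (1−P_2) = 0.1736 × 0.3716 = 0.06451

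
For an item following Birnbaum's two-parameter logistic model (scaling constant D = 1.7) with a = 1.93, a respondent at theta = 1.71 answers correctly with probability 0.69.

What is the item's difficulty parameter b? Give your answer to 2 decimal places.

1.47

P(theta) = 1 / (1 + exp(−D·a(theta − b)))
logit(0.69) = ln(0.69/0.31) = 0.8001
b = theta − logit/(1.7·a) = 1.71 − 0.8001/3.2810 = 1.4661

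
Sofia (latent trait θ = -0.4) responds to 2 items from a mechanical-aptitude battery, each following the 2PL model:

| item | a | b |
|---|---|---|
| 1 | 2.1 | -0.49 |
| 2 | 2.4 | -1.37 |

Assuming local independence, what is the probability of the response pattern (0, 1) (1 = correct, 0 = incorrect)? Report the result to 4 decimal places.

P(θ) = 1 / (1 + exp(−a(θ − b)))
P_1 = 1/(1+e^{-0.1890}) = 0.5471
P_2 = 1/(1+e^{-2.3280}) = 0.9112
L = (1−P_1) × P_2 = 0.4529 × 0.9112 = 0.41266

0.4127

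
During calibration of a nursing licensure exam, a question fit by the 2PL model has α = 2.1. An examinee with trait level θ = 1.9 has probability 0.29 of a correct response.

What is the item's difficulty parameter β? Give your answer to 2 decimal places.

2.33

P(θ) = 1 / (1 + exp(−α(θ − β)))
logit(0.29) = ln(0.29/0.71) = -0.8954
β = θ − logit/(α) = 1.9 − (-0.8954)/2.1000 = 2.3264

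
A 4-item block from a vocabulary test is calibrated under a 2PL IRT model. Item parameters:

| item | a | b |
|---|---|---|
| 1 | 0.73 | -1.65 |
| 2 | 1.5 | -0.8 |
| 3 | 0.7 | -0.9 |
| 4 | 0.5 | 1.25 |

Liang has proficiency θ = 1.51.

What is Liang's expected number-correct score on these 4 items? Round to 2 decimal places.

P(θ) = 1 / (1 + exp(−a(θ − b)))
P_1 = 1/(1+e^{-2.3068}) = 0.9094
P_2 = 1/(1+e^{-3.4650}) = 0.9697
P_3 = 1/(1+e^{-1.6870}) = 0.8438
P_4 = 1/(1+e^{-0.1300}) = 0.5325
E[score] = 0.9094 + 0.9697 + 0.8438 + 0.5325 = 3.2554

3.26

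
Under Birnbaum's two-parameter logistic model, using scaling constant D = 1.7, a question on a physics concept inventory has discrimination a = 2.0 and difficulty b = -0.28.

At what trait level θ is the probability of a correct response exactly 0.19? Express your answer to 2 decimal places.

P(θ) = 1 / (1 + exp(−D·a(θ − b)))
logit = ln(0.1900/0.8100) = -1.4500
θ = b + logit/(1.7·a) = -0.28 + (-1.4500)/3.4000 = -0.7065

-0.71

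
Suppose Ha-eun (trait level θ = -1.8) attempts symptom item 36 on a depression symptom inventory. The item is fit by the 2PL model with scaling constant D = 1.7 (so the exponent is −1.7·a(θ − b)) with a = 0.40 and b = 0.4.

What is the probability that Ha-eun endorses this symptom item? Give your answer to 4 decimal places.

0.1830

P(θ) = 1 / (1 + exp(−D·a(θ − b)))
Exponent: 1.7 × 0.40 × (-1.8 − 0.4) = -1.4960
1/(1 + e^{1.4960}) = 0.1830
P = 0.1830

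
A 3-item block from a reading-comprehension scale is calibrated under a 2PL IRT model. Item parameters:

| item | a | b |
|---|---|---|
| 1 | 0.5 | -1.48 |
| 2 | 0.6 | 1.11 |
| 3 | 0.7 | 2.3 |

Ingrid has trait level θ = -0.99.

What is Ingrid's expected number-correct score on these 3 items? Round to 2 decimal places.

0.87

P(θ) = 1 / (1 + exp(−a(θ − b)))
P_1 = 1/(1+e^{-0.2450}) = 0.5609
P_2 = 1/(1+e^{1.2600}) = 0.2210
P_3 = 1/(1+e^{2.3030}) = 0.0909
E[score] = 0.5609 + 0.2210 + 0.0909 = 0.8728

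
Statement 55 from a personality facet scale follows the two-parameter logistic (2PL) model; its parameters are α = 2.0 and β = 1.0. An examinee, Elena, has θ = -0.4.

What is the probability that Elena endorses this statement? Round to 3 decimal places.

0.057

P(θ) = 1 / (1 + exp(−α(θ − β)))
Exponent: 2.0 × (-0.4 − 1.0) = -2.8000
1/(1 + e^{2.8000}) = 0.0573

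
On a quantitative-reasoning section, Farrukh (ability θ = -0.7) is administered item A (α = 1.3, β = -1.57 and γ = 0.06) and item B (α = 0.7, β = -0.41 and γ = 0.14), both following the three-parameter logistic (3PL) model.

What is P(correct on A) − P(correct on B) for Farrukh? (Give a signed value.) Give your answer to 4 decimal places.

P(θ) = γ + (1 − γ) · 1 / (1 + exp(−α(θ − β)))
P_A = 0.7707
P_B = 0.5265
P_A − P_B = 0.2442

0.2442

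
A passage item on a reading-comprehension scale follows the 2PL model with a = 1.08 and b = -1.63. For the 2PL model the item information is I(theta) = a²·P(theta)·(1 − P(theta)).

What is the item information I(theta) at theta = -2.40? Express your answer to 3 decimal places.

P = 1/(1+e^{0.8316}) = 0.3033
P(1−P) = 0.3033 × 0.6967 = 0.2113
I = a² × P(1−P) = 1.08² × 0.2113 = 0.24647

0.246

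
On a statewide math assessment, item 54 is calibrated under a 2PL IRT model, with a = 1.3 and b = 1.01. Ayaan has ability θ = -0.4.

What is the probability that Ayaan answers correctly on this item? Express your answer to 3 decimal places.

P(θ) = 1 / (1 + exp(−a(θ − b)))
Exponent: 1.3 × (-0.4 − 1.01) = -1.8330
1/(1 + e^{1.8330}) = 0.1379

0.138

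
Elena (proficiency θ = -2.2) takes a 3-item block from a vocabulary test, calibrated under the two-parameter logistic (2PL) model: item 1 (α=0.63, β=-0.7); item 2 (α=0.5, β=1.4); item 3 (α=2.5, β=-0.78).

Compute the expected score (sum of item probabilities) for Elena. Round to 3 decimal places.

0.450

P(θ) = 1 / (1 + exp(−α(θ − β)))
P_1 = 1/(1+e^{0.9450}) = 0.2799
P_2 = 1/(1+e^{1.8000}) = 0.1419
P_3 = 1/(1+e^{3.5500}) = 0.0279
E[score] = 0.2799 + 0.1419 + 0.0279 = 0.4497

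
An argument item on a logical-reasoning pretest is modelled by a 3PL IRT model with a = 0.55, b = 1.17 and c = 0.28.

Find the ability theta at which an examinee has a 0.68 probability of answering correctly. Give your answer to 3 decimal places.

P(theta) = c + (1 − c) · 1 / (1 + exp(−a(theta − b)))
Remove guessing floor: (0.68 − 0.28)/(1 − 0.28) = 0.5556
logit = ln(0.5556/0.4444) = 0.2231
theta = b + logit/(a) = 1.17 + 0.2231/0.5500 = 1.5757

1.576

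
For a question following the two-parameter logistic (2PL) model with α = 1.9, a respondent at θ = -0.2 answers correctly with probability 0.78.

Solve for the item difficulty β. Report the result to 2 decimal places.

-0.87

P(θ) = 1 / (1 + exp(−α(θ − β)))
logit(0.78) = ln(0.78/0.22) = 1.2657
β = θ − logit/(α) = -0.2 − 1.2657/1.9000 = -0.8661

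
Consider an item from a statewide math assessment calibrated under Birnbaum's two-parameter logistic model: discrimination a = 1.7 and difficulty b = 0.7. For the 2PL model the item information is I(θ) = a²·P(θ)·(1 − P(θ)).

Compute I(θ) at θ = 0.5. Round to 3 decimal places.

0.702

P = 1/(1+e^{0.3400}) = 0.4158
P(1−P) = 0.4158 × 0.5842 = 0.2429
I = a² × P(1−P) = 1.7² × 0.2429 = 0.70202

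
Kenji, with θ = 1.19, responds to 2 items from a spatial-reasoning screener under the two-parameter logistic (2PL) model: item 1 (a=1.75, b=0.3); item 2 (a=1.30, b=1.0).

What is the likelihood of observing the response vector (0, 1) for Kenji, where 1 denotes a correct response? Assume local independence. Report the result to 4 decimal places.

0.0977

P(θ) = 1 / (1 + exp(−a(θ − b)))
P_1 = 1/(1+e^{-1.5575}) = 0.8260
P_2 = 1/(1+e^{-0.2470}) = 0.5614
L = (1−P_1) × P_2 = 0.1740 × 0.5614 = 0.09769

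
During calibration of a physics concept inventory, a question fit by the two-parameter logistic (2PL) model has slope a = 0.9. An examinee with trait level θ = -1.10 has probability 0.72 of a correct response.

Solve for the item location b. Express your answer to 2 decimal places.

-2.15

P(θ) = 1 / (1 + exp(−a(θ − b)))
logit(0.72) = ln(0.72/0.28) = 0.9445
b = θ − logit/(a) = -1.10 − 0.9445/0.9000 = -2.1494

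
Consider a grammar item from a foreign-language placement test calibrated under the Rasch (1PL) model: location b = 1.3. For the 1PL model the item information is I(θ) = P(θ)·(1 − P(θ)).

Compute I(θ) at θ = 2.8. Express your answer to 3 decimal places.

0.149

P = 1/(1+e^{-1.5000}) = 0.8176
P(1−P) = 0.8176 × 0.1824 = 0.1491
I = P(1−P) = 0.14915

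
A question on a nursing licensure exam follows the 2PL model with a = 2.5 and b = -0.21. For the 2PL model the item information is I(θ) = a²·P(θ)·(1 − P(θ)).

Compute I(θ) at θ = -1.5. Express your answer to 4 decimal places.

0.2298

P = 1/(1+e^{3.2250}) = 0.0382
P(1−P) = 0.0382 × 0.9618 = 0.0368
I = a² × P(1−P) = 2.5² × 0.0368 = 0.22984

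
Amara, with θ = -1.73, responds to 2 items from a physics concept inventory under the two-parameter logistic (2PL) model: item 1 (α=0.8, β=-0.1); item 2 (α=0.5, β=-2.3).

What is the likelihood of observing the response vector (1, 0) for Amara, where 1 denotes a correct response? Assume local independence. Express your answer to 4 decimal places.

P(θ) = 1 / (1 + exp(−α(θ − β)))
P_1 = 1/(1+e^{1.3040}) = 0.2135
P_2 = 1/(1+e^{-0.2850}) = 0.5708
L = P_1 × (1−P_2) = 0.2135 × 0.4292 = 0.09164

0.0916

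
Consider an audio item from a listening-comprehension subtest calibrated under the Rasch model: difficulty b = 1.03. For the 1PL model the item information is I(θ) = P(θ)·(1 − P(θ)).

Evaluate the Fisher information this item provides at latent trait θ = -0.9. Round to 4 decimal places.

0.1107

P = 1/(1+e^{1.9300}) = 0.1268
P(1−P) = 0.1268 × 0.8732 = 0.1107
I = P(1−P) = 0.11068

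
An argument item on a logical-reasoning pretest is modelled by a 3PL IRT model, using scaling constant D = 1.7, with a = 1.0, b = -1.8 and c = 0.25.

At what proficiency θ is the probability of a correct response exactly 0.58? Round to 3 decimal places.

P(θ) = c + (1 − c) · 1 / (1 + exp(−D·a(θ − b)))
Remove guessing floor: (0.58 − 0.25)/(1 − 0.25) = 0.4400
logit = ln(0.4400/0.5600) = -0.2412
θ = b + logit/(1.7·a) = -1.8 + (-0.2412)/1.7000 = -1.9419

-1.942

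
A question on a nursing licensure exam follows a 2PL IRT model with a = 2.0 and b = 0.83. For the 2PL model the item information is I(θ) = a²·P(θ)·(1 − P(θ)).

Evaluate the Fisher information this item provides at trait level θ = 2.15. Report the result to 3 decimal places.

0.249

P = 1/(1+e^{-2.6400}) = 0.9334
P(1−P) = 0.9334 × 0.0666 = 0.0622
I = a² × P(1−P) = 2.0² × 0.0622 = 0.24869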